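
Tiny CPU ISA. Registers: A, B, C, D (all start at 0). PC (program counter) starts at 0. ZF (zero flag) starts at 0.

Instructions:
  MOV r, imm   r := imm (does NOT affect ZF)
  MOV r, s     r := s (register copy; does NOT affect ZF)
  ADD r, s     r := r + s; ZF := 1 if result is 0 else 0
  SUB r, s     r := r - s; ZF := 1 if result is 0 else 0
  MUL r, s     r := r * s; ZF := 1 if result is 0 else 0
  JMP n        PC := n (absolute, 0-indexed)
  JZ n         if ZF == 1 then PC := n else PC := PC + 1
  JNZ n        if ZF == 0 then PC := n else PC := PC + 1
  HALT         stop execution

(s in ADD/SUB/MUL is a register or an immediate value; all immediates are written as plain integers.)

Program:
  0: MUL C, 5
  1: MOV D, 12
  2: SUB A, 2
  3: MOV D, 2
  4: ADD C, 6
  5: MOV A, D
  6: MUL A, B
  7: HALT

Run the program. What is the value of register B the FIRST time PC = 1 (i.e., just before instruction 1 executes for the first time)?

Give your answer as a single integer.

Step 1: PC=0 exec 'MUL C, 5'. After: A=0 B=0 C=0 D=0 ZF=1 PC=1
First time PC=1: B=0

0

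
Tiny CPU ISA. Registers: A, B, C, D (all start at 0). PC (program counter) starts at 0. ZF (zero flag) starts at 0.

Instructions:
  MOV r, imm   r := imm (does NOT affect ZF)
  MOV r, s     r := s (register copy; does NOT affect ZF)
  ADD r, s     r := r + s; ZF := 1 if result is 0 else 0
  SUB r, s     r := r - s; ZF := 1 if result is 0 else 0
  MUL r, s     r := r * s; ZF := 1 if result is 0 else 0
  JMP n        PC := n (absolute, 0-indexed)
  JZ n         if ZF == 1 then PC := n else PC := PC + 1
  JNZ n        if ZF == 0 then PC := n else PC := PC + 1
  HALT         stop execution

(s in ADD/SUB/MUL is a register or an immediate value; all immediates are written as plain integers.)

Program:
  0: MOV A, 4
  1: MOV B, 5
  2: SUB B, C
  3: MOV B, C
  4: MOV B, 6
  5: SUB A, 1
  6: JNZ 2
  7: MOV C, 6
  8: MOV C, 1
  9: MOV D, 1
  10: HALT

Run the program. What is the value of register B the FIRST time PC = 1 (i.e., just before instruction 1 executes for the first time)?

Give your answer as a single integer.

Step 1: PC=0 exec 'MOV A, 4'. After: A=4 B=0 C=0 D=0 ZF=0 PC=1
First time PC=1: B=0

0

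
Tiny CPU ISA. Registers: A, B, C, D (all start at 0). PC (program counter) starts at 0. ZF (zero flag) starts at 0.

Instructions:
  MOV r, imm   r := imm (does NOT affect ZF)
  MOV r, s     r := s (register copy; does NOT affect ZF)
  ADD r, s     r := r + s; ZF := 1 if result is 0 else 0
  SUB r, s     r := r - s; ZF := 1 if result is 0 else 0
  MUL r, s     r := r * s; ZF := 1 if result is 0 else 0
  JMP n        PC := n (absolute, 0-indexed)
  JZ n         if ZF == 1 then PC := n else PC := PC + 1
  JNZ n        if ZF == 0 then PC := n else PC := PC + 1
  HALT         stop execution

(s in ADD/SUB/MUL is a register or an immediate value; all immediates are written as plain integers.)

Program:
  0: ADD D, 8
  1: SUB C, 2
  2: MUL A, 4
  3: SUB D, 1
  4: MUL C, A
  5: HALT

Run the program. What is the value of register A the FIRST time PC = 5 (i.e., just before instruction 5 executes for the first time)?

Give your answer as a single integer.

Step 1: PC=0 exec 'ADD D, 8'. After: A=0 B=0 C=0 D=8 ZF=0 PC=1
Step 2: PC=1 exec 'SUB C, 2'. After: A=0 B=0 C=-2 D=8 ZF=0 PC=2
Step 3: PC=2 exec 'MUL A, 4'. After: A=0 B=0 C=-2 D=8 ZF=1 PC=3
Step 4: PC=3 exec 'SUB D, 1'. After: A=0 B=0 C=-2 D=7 ZF=0 PC=4
Step 5: PC=4 exec 'MUL C, A'. After: A=0 B=0 C=0 D=7 ZF=1 PC=5
First time PC=5: A=0

0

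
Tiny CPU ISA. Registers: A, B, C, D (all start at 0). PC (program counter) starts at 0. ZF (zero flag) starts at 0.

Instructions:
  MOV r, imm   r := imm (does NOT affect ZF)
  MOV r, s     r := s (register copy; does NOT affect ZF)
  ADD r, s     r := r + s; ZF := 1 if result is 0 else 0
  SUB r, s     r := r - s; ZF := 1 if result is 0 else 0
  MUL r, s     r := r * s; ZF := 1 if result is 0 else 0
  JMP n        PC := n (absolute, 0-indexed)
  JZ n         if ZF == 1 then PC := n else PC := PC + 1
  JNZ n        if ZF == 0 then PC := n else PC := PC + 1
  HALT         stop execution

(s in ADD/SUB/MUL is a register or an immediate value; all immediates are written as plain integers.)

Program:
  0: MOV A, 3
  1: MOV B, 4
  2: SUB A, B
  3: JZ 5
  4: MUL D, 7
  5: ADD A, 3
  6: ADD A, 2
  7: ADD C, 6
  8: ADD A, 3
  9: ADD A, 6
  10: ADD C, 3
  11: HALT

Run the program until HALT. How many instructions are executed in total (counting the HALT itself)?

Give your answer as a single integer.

Step 1: PC=0 exec 'MOV A, 3'. After: A=3 B=0 C=0 D=0 ZF=0 PC=1
Step 2: PC=1 exec 'MOV B, 4'. After: A=3 B=4 C=0 D=0 ZF=0 PC=2
Step 3: PC=2 exec 'SUB A, B'. After: A=-1 B=4 C=0 D=0 ZF=0 PC=3
Step 4: PC=3 exec 'JZ 5'. After: A=-1 B=4 C=0 D=0 ZF=0 PC=4
Step 5: PC=4 exec 'MUL D, 7'. After: A=-1 B=4 C=0 D=0 ZF=1 PC=5
Step 6: PC=5 exec 'ADD A, 3'. After: A=2 B=4 C=0 D=0 ZF=0 PC=6
Step 7: PC=6 exec 'ADD A, 2'. After: A=4 B=4 C=0 D=0 ZF=0 PC=7
Step 8: PC=7 exec 'ADD C, 6'. After: A=4 B=4 C=6 D=0 ZF=0 PC=8
Step 9: PC=8 exec 'ADD A, 3'. After: A=7 B=4 C=6 D=0 ZF=0 PC=9
Step 10: PC=9 exec 'ADD A, 6'. After: A=13 B=4 C=6 D=0 ZF=0 PC=10
Step 11: PC=10 exec 'ADD C, 3'. After: A=13 B=4 C=9 D=0 ZF=0 PC=11
Step 12: PC=11 exec 'HALT'. After: A=13 B=4 C=9 D=0 ZF=0 PC=11 HALTED
Total instructions executed: 12

Answer: 12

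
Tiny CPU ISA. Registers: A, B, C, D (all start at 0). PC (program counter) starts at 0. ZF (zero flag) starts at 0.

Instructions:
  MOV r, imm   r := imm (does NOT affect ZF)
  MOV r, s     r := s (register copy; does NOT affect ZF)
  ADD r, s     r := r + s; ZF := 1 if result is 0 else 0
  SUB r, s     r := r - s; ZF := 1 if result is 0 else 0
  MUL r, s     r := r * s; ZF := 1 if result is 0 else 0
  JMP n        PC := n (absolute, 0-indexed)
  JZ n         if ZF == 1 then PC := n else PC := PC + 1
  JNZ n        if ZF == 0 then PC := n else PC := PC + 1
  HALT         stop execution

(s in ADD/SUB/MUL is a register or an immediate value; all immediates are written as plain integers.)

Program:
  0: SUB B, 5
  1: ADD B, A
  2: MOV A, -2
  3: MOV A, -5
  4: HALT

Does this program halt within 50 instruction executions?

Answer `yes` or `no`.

Step 1: PC=0 exec 'SUB B, 5'. After: A=0 B=-5 C=0 D=0 ZF=0 PC=1
Step 2: PC=1 exec 'ADD B, A'. After: A=0 B=-5 C=0 D=0 ZF=0 PC=2
Step 3: PC=2 exec 'MOV A, -2'. After: A=-2 B=-5 C=0 D=0 ZF=0 PC=3
Step 4: PC=3 exec 'MOV A, -5'. After: A=-5 B=-5 C=0 D=0 ZF=0 PC=4
Step 5: PC=4 exec 'HALT'. After: A=-5 B=-5 C=0 D=0 ZF=0 PC=4 HALTED

Answer: yes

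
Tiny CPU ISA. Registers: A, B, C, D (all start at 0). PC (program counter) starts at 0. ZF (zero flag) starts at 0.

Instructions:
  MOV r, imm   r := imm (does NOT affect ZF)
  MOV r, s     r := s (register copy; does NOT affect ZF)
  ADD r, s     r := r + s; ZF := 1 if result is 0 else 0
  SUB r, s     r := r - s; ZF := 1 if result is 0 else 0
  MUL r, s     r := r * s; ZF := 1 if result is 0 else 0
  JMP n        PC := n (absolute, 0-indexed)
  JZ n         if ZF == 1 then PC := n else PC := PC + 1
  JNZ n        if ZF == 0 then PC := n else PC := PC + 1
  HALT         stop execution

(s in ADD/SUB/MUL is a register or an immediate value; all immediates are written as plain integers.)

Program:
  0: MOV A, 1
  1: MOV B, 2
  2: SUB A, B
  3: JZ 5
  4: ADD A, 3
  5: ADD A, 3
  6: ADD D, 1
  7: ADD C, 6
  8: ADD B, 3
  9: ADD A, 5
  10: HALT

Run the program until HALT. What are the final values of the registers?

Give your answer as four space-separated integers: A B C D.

Step 1: PC=0 exec 'MOV A, 1'. After: A=1 B=0 C=0 D=0 ZF=0 PC=1
Step 2: PC=1 exec 'MOV B, 2'. After: A=1 B=2 C=0 D=0 ZF=0 PC=2
Step 3: PC=2 exec 'SUB A, B'. After: A=-1 B=2 C=0 D=0 ZF=0 PC=3
Step 4: PC=3 exec 'JZ 5'. After: A=-1 B=2 C=0 D=0 ZF=0 PC=4
Step 5: PC=4 exec 'ADD A, 3'. After: A=2 B=2 C=0 D=0 ZF=0 PC=5
Step 6: PC=5 exec 'ADD A, 3'. After: A=5 B=2 C=0 D=0 ZF=0 PC=6
Step 7: PC=6 exec 'ADD D, 1'. After: A=5 B=2 C=0 D=1 ZF=0 PC=7
Step 8: PC=7 exec 'ADD C, 6'. After: A=5 B=2 C=6 D=1 ZF=0 PC=8
Step 9: PC=8 exec 'ADD B, 3'. After: A=5 B=5 C=6 D=1 ZF=0 PC=9
Step 10: PC=9 exec 'ADD A, 5'. After: A=10 B=5 C=6 D=1 ZF=0 PC=10
Step 11: PC=10 exec 'HALT'. After: A=10 B=5 C=6 D=1 ZF=0 PC=10 HALTED

Answer: 10 5 6 1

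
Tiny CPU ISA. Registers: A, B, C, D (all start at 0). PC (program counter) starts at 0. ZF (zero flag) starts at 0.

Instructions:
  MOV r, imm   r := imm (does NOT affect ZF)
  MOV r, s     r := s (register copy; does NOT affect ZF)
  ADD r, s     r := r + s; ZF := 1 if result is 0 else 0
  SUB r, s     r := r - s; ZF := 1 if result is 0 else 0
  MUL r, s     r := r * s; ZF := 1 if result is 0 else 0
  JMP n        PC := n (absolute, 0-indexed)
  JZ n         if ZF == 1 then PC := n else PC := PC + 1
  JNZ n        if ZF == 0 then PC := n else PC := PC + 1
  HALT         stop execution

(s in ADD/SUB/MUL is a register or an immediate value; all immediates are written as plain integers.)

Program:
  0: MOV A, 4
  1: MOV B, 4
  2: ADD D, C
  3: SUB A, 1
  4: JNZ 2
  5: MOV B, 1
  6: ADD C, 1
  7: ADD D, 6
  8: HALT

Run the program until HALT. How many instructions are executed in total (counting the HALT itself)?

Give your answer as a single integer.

Answer: 18

Derivation:
Step 1: PC=0 exec 'MOV A, 4'. After: A=4 B=0 C=0 D=0 ZF=0 PC=1
Step 2: PC=1 exec 'MOV B, 4'. After: A=4 B=4 C=0 D=0 ZF=0 PC=2
Step 3: PC=2 exec 'ADD D, C'. After: A=4 B=4 C=0 D=0 ZF=1 PC=3
Step 4: PC=3 exec 'SUB A, 1'. After: A=3 B=4 C=0 D=0 ZF=0 PC=4
Step 5: PC=4 exec 'JNZ 2'. After: A=3 B=4 C=0 D=0 ZF=0 PC=2
Step 6: PC=2 exec 'ADD D, C'. After: A=3 B=4 C=0 D=0 ZF=1 PC=3
Step 7: PC=3 exec 'SUB A, 1'. After: A=2 B=4 C=0 D=0 ZF=0 PC=4
Step 8: PC=4 exec 'JNZ 2'. After: A=2 B=4 C=0 D=0 ZF=0 PC=2
Step 9: PC=2 exec 'ADD D, C'. After: A=2 B=4 C=0 D=0 ZF=1 PC=3
Step 10: PC=3 exec 'SUB A, 1'. After: A=1 B=4 C=0 D=0 ZF=0 PC=4
Step 11: PC=4 exec 'JNZ 2'. After: A=1 B=4 C=0 D=0 ZF=0 PC=2
Step 12: PC=2 exec 'ADD D, C'. After: A=1 B=4 C=0 D=0 ZF=1 PC=3
Step 13: PC=3 exec 'SUB A, 1'. After: A=0 B=4 C=0 D=0 ZF=1 PC=4
Step 14: PC=4 exec 'JNZ 2'. After: A=0 B=4 C=0 D=0 ZF=1 PC=5
Step 15: PC=5 exec 'MOV B, 1'. After: A=0 B=1 C=0 D=0 ZF=1 PC=6
Step 16: PC=6 exec 'ADD C, 1'. After: A=0 B=1 C=1 D=0 ZF=0 PC=7
Step 17: PC=7 exec 'ADD D, 6'. After: A=0 B=1 C=1 D=6 ZF=0 PC=8
Step 18: PC=8 exec 'HALT'. After: A=0 B=1 C=1 D=6 ZF=0 PC=8 HALTED
Total instructions executed: 18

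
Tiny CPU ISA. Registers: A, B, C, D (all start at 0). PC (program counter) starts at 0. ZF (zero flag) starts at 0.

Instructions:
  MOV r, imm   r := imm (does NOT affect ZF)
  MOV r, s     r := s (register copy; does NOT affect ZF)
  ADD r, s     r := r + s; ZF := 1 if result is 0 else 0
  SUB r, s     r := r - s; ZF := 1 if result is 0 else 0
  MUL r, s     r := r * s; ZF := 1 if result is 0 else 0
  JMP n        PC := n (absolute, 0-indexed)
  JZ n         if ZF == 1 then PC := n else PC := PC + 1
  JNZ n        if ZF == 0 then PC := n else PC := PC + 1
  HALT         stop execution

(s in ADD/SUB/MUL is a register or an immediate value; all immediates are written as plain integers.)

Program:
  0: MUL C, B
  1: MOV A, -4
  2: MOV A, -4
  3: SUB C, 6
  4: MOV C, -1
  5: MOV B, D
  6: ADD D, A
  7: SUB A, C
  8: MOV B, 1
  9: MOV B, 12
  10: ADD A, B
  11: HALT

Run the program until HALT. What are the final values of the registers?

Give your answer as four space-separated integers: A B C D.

Answer: 9 12 -1 -4

Derivation:
Step 1: PC=0 exec 'MUL C, B'. After: A=0 B=0 C=0 D=0 ZF=1 PC=1
Step 2: PC=1 exec 'MOV A, -4'. After: A=-4 B=0 C=0 D=0 ZF=1 PC=2
Step 3: PC=2 exec 'MOV A, -4'. After: A=-4 B=0 C=0 D=0 ZF=1 PC=3
Step 4: PC=3 exec 'SUB C, 6'. After: A=-4 B=0 C=-6 D=0 ZF=0 PC=4
Step 5: PC=4 exec 'MOV C, -1'. After: A=-4 B=0 C=-1 D=0 ZF=0 PC=5
Step 6: PC=5 exec 'MOV B, D'. After: A=-4 B=0 C=-1 D=0 ZF=0 PC=6
Step 7: PC=6 exec 'ADD D, A'. After: A=-4 B=0 C=-1 D=-4 ZF=0 PC=7
Step 8: PC=7 exec 'SUB A, C'. After: A=-3 B=0 C=-1 D=-4 ZF=0 PC=8
Step 9: PC=8 exec 'MOV B, 1'. After: A=-3 B=1 C=-1 D=-4 ZF=0 PC=9
Step 10: PC=9 exec 'MOV B, 12'. After: A=-3 B=12 C=-1 D=-4 ZF=0 PC=10
Step 11: PC=10 exec 'ADD A, B'. After: A=9 B=12 C=-1 D=-4 ZF=0 PC=11
Step 12: PC=11 exec 'HALT'. After: A=9 B=12 C=-1 D=-4 ZF=0 PC=11 HALTED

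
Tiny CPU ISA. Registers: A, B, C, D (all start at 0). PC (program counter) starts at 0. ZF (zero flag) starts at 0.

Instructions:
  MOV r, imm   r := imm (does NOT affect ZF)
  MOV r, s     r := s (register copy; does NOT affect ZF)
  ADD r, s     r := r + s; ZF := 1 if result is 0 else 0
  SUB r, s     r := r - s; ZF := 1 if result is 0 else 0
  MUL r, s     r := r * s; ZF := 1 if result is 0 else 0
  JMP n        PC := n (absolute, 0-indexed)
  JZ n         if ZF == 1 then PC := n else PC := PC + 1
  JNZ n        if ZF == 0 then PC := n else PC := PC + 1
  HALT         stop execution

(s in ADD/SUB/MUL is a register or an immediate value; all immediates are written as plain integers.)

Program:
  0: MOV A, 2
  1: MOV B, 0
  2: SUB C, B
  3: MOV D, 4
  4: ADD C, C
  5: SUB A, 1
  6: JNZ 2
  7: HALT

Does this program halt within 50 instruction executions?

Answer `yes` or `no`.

Step 1: PC=0 exec 'MOV A, 2'. After: A=2 B=0 C=0 D=0 ZF=0 PC=1
Step 2: PC=1 exec 'MOV B, 0'. After: A=2 B=0 C=0 D=0 ZF=0 PC=2
Step 3: PC=2 exec 'SUB C, B'. After: A=2 B=0 C=0 D=0 ZF=1 PC=3
Step 4: PC=3 exec 'MOV D, 4'. After: A=2 B=0 C=0 D=4 ZF=1 PC=4
Step 5: PC=4 exec 'ADD C, C'. After: A=2 B=0 C=0 D=4 ZF=1 PC=5
Step 6: PC=5 exec 'SUB A, 1'. After: A=1 B=0 C=0 D=4 ZF=0 PC=6
Step 7: PC=6 exec 'JNZ 2'. After: A=1 B=0 C=0 D=4 ZF=0 PC=2
Step 8: PC=2 exec 'SUB C, B'. After: A=1 B=0 C=0 D=4 ZF=1 PC=3
Step 9: PC=3 exec 'MOV D, 4'. After: A=1 B=0 C=0 D=4 ZF=1 PC=4
Step 10: PC=4 exec 'ADD C, C'. After: A=1 B=0 C=0 D=4 ZF=1 PC=5
Step 11: PC=5 exec 'SUB A, 1'. After: A=0 B=0 C=0 D=4 ZF=1 PC=6
Step 12: PC=6 exec 'JNZ 2'. After: A=0 B=0 C=0 D=4 ZF=1 PC=7
Step 13: PC=7 exec 'HALT'. After: A=0 B=0 C=0 D=4 ZF=1 PC=7 HALTED

Answer: yes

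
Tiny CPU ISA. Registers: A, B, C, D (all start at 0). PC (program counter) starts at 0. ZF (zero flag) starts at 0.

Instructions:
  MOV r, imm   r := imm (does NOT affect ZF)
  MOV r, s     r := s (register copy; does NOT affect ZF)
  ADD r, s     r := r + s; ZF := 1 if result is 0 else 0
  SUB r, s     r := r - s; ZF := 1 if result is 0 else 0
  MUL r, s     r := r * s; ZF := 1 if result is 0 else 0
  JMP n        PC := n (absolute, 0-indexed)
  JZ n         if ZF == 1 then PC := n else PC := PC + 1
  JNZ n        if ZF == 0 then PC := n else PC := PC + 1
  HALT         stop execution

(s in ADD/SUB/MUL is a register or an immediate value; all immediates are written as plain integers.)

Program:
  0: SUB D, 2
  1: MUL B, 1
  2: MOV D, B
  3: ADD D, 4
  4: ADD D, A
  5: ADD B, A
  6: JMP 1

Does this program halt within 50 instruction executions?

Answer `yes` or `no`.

Answer: no

Derivation:
Step 1: PC=0 exec 'SUB D, 2'. After: A=0 B=0 C=0 D=-2 ZF=0 PC=1
Step 2: PC=1 exec 'MUL B, 1'. After: A=0 B=0 C=0 D=-2 ZF=1 PC=2
Step 3: PC=2 exec 'MOV D, B'. After: A=0 B=0 C=0 D=0 ZF=1 PC=3
Step 4: PC=3 exec 'ADD D, 4'. After: A=0 B=0 C=0 D=4 ZF=0 PC=4
Step 5: PC=4 exec 'ADD D, A'. After: A=0 B=0 C=0 D=4 ZF=0 PC=5
Step 6: PC=5 exec 'ADD B, A'. After: A=0 B=0 C=0 D=4 ZF=1 PC=6
Step 7: PC=6 exec 'JMP 1'. After: A=0 B=0 C=0 D=4 ZF=1 PC=1
Step 8: PC=1 exec 'MUL B, 1'. After: A=0 B=0 C=0 D=4 ZF=1 PC=2
Step 9: PC=2 exec 'MOV D, B'. After: A=0 B=0 C=0 D=0 ZF=1 PC=3
State after step 9 equals state after step 3: the program is in a cycle of length 6 and will never halt.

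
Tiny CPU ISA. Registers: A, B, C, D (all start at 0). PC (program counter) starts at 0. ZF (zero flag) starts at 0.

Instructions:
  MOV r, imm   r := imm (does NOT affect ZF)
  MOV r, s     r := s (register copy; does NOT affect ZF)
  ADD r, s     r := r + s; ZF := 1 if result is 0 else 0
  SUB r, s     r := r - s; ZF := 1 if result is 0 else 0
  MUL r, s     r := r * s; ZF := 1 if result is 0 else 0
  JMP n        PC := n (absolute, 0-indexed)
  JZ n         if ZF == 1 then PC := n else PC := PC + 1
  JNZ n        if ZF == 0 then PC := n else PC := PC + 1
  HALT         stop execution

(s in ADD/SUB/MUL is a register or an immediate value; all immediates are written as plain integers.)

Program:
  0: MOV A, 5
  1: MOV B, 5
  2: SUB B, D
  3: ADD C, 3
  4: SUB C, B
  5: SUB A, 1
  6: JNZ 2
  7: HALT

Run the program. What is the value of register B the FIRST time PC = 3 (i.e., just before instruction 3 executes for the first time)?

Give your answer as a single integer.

Step 1: PC=0 exec 'MOV A, 5'. After: A=5 B=0 C=0 D=0 ZF=0 PC=1
Step 2: PC=1 exec 'MOV B, 5'. After: A=5 B=5 C=0 D=0 ZF=0 PC=2
Step 3: PC=2 exec 'SUB B, D'. After: A=5 B=5 C=0 D=0 ZF=0 PC=3
First time PC=3: B=5

5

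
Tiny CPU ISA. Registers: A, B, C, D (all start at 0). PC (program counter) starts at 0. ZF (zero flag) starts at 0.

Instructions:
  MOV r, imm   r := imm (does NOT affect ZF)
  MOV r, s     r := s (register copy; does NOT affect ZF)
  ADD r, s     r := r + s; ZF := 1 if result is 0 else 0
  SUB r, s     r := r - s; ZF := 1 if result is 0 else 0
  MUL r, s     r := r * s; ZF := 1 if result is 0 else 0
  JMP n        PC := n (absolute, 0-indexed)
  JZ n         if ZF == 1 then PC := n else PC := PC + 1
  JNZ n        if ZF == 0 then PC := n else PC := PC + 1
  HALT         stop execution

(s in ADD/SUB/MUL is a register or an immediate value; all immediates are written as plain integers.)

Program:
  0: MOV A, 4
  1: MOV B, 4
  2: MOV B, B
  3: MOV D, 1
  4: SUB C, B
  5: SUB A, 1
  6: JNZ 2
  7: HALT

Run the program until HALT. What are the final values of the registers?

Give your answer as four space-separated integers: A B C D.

Answer: 0 4 -16 1

Derivation:
Step 1: PC=0 exec 'MOV A, 4'. After: A=4 B=0 C=0 D=0 ZF=0 PC=1
Step 2: PC=1 exec 'MOV B, 4'. After: A=4 B=4 C=0 D=0 ZF=0 PC=2
Step 3: PC=2 exec 'MOV B, B'. After: A=4 B=4 C=0 D=0 ZF=0 PC=3
Step 4: PC=3 exec 'MOV D, 1'. After: A=4 B=4 C=0 D=1 ZF=0 PC=4
Step 5: PC=4 exec 'SUB C, B'. After: A=4 B=4 C=-4 D=1 ZF=0 PC=5
Step 6: PC=5 exec 'SUB A, 1'. After: A=3 B=4 C=-4 D=1 ZF=0 PC=6
Step 7: PC=6 exec 'JNZ 2'. After: A=3 B=4 C=-4 D=1 ZF=0 PC=2
Step 8: PC=2 exec 'MOV B, B'. After: A=3 B=4 C=-4 D=1 ZF=0 PC=3
Step 9: PC=3 exec 'MOV D, 1'. After: A=3 B=4 C=-4 D=1 ZF=0 PC=4
Step 10: PC=4 exec 'SUB C, B'. After: A=3 B=4 C=-8 D=1 ZF=0 PC=5
Step 11: PC=5 exec 'SUB A, 1'. After: A=2 B=4 C=-8 D=1 ZF=0 PC=6
Step 12: PC=6 exec 'JNZ 2'. After: A=2 B=4 C=-8 D=1 ZF=0 PC=2
Step 13: PC=2 exec 'MOV B, B'. After: A=2 B=4 C=-8 D=1 ZF=0 PC=3
Step 14: PC=3 exec 'MOV D, 1'. After: A=2 B=4 C=-8 D=1 ZF=0 PC=4
Step 15: PC=4 exec 'SUB C, B'. After: A=2 B=4 C=-12 D=1 ZF=0 PC=5
Step 16: PC=5 exec 'SUB A, 1'. After: A=1 B=4 C=-12 D=1 ZF=0 PC=6
Step 17: PC=6 exec 'JNZ 2'. After: A=1 B=4 C=-12 D=1 ZF=0 PC=2
Step 18: PC=2 exec 'MOV B, B'. After: A=1 B=4 C=-12 D=1 ZF=0 PC=3
Step 19: PC=3 exec 'MOV D, 1'. After: A=1 B=4 C=-12 D=1 ZF=0 PC=4
Step 20: PC=4 exec 'SUB C, B'. After: A=1 B=4 C=-16 D=1 ZF=0 PC=5
Step 21: PC=5 exec 'SUB A, 1'. After: A=0 B=4 C=-16 D=1 ZF=1 PC=6
Step 22: PC=6 exec 'JNZ 2'. After: A=0 B=4 C=-16 D=1 ZF=1 PC=7
Step 23: PC=7 exec 'HALT'. After: A=0 B=4 C=-16 D=1 ZF=1 PC=7 HALTED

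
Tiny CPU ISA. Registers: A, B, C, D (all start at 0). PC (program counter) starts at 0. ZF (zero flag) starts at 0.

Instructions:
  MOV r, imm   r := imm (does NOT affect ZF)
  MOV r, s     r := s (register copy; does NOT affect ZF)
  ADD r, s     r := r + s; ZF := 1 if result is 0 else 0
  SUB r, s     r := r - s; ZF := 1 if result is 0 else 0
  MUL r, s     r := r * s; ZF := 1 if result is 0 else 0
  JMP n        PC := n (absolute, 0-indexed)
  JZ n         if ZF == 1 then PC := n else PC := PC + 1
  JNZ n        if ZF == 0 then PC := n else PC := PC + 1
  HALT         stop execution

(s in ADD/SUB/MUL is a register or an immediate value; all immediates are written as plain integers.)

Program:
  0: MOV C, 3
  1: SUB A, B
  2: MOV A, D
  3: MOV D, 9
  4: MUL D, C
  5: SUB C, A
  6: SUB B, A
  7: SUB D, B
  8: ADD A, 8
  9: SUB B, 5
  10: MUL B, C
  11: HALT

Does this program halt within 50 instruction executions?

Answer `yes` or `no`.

Answer: yes

Derivation:
Step 1: PC=0 exec 'MOV C, 3'. After: A=0 B=0 C=3 D=0 ZF=0 PC=1
Step 2: PC=1 exec 'SUB A, B'. After: A=0 B=0 C=3 D=0 ZF=1 PC=2
Step 3: PC=2 exec 'MOV A, D'. After: A=0 B=0 C=3 D=0 ZF=1 PC=3
Step 4: PC=3 exec 'MOV D, 9'. After: A=0 B=0 C=3 D=9 ZF=1 PC=4
Step 5: PC=4 exec 'MUL D, C'. After: A=0 B=0 C=3 D=27 ZF=0 PC=5
Step 6: PC=5 exec 'SUB C, A'. After: A=0 B=0 C=3 D=27 ZF=0 PC=6
Step 7: PC=6 exec 'SUB B, A'. After: A=0 B=0 C=3 D=27 ZF=1 PC=7
Step 8: PC=7 exec 'SUB D, B'. After: A=0 B=0 C=3 D=27 ZF=0 PC=8
Step 9: PC=8 exec 'ADD A, 8'. After: A=8 B=0 C=3 D=27 ZF=0 PC=9
Step 10: PC=9 exec 'SUB B, 5'. After: A=8 B=-5 C=3 D=27 ZF=0 PC=10
Step 11: PC=10 exec 'MUL B, C'. After: A=8 B=-15 C=3 D=27 ZF=0 PC=11
Step 12: PC=11 exec 'HALT'. After: A=8 B=-15 C=3 D=27 ZF=0 PC=11 HALTED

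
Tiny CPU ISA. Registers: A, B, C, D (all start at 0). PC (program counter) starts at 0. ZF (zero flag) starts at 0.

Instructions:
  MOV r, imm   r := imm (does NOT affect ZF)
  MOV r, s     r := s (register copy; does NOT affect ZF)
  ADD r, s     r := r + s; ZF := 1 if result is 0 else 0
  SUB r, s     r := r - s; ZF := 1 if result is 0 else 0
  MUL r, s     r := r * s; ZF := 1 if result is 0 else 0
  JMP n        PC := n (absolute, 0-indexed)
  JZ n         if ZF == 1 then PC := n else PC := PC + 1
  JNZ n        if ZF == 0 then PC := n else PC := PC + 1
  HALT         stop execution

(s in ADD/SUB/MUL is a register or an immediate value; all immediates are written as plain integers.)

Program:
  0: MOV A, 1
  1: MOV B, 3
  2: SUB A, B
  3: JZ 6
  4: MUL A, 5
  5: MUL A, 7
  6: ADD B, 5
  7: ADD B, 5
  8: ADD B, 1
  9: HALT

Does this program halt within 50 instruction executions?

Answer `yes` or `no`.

Step 1: PC=0 exec 'MOV A, 1'. After: A=1 B=0 C=0 D=0 ZF=0 PC=1
Step 2: PC=1 exec 'MOV B, 3'. After: A=1 B=3 C=0 D=0 ZF=0 PC=2
Step 3: PC=2 exec 'SUB A, B'. After: A=-2 B=3 C=0 D=0 ZF=0 PC=3
Step 4: PC=3 exec 'JZ 6'. After: A=-2 B=3 C=0 D=0 ZF=0 PC=4
Step 5: PC=4 exec 'MUL A, 5'. After: A=-10 B=3 C=0 D=0 ZF=0 PC=5
Step 6: PC=5 exec 'MUL A, 7'. After: A=-70 B=3 C=0 D=0 ZF=0 PC=6
Step 7: PC=6 exec 'ADD B, 5'. After: A=-70 B=8 C=0 D=0 ZF=0 PC=7
Step 8: PC=7 exec 'ADD B, 5'. After: A=-70 B=13 C=0 D=0 ZF=0 PC=8
Step 9: PC=8 exec 'ADD B, 1'. After: A=-70 B=14 C=0 D=0 ZF=0 PC=9
Step 10: PC=9 exec 'HALT'. After: A=-70 B=14 C=0 D=0 ZF=0 PC=9 HALTED

Answer: yes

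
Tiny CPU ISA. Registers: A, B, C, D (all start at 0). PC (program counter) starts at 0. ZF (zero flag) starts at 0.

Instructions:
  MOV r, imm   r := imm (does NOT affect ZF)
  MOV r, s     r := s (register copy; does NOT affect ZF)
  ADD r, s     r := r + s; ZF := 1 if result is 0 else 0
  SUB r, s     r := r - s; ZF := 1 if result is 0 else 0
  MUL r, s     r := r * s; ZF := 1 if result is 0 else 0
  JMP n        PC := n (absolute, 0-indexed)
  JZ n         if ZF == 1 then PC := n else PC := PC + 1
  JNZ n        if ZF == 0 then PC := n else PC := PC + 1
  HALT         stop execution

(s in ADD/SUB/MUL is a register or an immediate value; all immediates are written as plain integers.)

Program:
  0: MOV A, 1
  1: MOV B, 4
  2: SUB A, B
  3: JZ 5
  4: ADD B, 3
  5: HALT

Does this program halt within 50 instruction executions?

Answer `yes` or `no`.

Answer: yes

Derivation:
Step 1: PC=0 exec 'MOV A, 1'. After: A=1 B=0 C=0 D=0 ZF=0 PC=1
Step 2: PC=1 exec 'MOV B, 4'. After: A=1 B=4 C=0 D=0 ZF=0 PC=2
Step 3: PC=2 exec 'SUB A, B'. After: A=-3 B=4 C=0 D=0 ZF=0 PC=3
Step 4: PC=3 exec 'JZ 5'. After: A=-3 B=4 C=0 D=0 ZF=0 PC=4
Step 5: PC=4 exec 'ADD B, 3'. After: A=-3 B=7 C=0 D=0 ZF=0 PC=5
Step 6: PC=5 exec 'HALT'. After: A=-3 B=7 C=0 D=0 ZF=0 PC=5 HALTED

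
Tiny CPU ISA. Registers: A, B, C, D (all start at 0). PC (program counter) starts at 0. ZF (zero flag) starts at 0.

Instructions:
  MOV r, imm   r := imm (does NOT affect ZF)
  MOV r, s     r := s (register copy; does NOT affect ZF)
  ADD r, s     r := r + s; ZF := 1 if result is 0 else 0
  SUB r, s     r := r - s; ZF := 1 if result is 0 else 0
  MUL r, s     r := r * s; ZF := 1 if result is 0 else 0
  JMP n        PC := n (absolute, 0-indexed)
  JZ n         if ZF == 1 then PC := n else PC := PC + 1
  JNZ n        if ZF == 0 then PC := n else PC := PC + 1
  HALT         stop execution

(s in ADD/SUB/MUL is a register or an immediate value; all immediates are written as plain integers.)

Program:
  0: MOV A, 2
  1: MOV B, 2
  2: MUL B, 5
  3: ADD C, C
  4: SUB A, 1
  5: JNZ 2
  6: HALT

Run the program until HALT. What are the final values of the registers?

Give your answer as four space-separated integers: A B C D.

Answer: 0 50 0 0

Derivation:
Step 1: PC=0 exec 'MOV A, 2'. After: A=2 B=0 C=0 D=0 ZF=0 PC=1
Step 2: PC=1 exec 'MOV B, 2'. After: A=2 B=2 C=0 D=0 ZF=0 PC=2
Step 3: PC=2 exec 'MUL B, 5'. After: A=2 B=10 C=0 D=0 ZF=0 PC=3
Step 4: PC=3 exec 'ADD C, C'. After: A=2 B=10 C=0 D=0 ZF=1 PC=4
Step 5: PC=4 exec 'SUB A, 1'. After: A=1 B=10 C=0 D=0 ZF=0 PC=5
Step 6: PC=5 exec 'JNZ 2'. After: A=1 B=10 C=0 D=0 ZF=0 PC=2
Step 7: PC=2 exec 'MUL B, 5'. After: A=1 B=50 C=0 D=0 ZF=0 PC=3
Step 8: PC=3 exec 'ADD C, C'. After: A=1 B=50 C=0 D=0 ZF=1 PC=4
Step 9: PC=4 exec 'SUB A, 1'. After: A=0 B=50 C=0 D=0 ZF=1 PC=5
Step 10: PC=5 exec 'JNZ 2'. After: A=0 B=50 C=0 D=0 ZF=1 PC=6
Step 11: PC=6 exec 'HALT'. After: A=0 B=50 C=0 D=0 ZF=1 PC=6 HALTED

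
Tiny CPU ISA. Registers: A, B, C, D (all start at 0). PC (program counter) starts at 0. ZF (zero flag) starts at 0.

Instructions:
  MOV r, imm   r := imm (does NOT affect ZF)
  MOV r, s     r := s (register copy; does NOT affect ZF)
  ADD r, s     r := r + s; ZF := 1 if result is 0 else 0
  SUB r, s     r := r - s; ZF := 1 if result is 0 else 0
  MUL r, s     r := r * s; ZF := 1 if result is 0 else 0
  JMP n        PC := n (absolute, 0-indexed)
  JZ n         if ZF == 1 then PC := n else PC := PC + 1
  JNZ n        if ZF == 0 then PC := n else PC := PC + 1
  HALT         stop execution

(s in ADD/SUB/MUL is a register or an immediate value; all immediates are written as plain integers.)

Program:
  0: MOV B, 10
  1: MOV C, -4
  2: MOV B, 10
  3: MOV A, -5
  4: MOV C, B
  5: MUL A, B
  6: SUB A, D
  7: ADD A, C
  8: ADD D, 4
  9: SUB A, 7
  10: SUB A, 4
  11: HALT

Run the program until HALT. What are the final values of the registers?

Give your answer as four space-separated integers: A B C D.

Step 1: PC=0 exec 'MOV B, 10'. After: A=0 B=10 C=0 D=0 ZF=0 PC=1
Step 2: PC=1 exec 'MOV C, -4'. After: A=0 B=10 C=-4 D=0 ZF=0 PC=2
Step 3: PC=2 exec 'MOV B, 10'. After: A=0 B=10 C=-4 D=0 ZF=0 PC=3
Step 4: PC=3 exec 'MOV A, -5'. After: A=-5 B=10 C=-4 D=0 ZF=0 PC=4
Step 5: PC=4 exec 'MOV C, B'. After: A=-5 B=10 C=10 D=0 ZF=0 PC=5
Step 6: PC=5 exec 'MUL A, B'. After: A=-50 B=10 C=10 D=0 ZF=0 PC=6
Step 7: PC=6 exec 'SUB A, D'. After: A=-50 B=10 C=10 D=0 ZF=0 PC=7
Step 8: PC=7 exec 'ADD A, C'. After: A=-40 B=10 C=10 D=0 ZF=0 PC=8
Step 9: PC=8 exec 'ADD D, 4'. After: A=-40 B=10 C=10 D=4 ZF=0 PC=9
Step 10: PC=9 exec 'SUB A, 7'. After: A=-47 B=10 C=10 D=4 ZF=0 PC=10
Step 11: PC=10 exec 'SUB A, 4'. After: A=-51 B=10 C=10 D=4 ZF=0 PC=11
Step 12: PC=11 exec 'HALT'. After: A=-51 B=10 C=10 D=4 ZF=0 PC=11 HALTED

Answer: -51 10 10 4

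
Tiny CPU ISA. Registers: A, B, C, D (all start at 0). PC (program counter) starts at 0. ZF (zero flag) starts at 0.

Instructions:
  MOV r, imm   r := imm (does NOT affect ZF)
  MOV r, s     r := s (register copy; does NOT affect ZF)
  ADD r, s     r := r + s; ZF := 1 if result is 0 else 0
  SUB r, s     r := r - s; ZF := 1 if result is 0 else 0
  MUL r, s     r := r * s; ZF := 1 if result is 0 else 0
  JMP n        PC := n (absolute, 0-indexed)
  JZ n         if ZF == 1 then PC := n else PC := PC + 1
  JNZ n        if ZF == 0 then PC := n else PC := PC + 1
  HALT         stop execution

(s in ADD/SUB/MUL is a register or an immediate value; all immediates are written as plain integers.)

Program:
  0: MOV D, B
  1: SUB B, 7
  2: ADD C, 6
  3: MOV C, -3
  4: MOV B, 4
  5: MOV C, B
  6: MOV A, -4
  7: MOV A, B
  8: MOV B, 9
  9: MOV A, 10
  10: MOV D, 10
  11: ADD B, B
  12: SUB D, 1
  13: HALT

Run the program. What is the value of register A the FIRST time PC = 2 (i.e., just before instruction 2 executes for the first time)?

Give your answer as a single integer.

Step 1: PC=0 exec 'MOV D, B'. After: A=0 B=0 C=0 D=0 ZF=0 PC=1
Step 2: PC=1 exec 'SUB B, 7'. After: A=0 B=-7 C=0 D=0 ZF=0 PC=2
First time PC=2: A=0

0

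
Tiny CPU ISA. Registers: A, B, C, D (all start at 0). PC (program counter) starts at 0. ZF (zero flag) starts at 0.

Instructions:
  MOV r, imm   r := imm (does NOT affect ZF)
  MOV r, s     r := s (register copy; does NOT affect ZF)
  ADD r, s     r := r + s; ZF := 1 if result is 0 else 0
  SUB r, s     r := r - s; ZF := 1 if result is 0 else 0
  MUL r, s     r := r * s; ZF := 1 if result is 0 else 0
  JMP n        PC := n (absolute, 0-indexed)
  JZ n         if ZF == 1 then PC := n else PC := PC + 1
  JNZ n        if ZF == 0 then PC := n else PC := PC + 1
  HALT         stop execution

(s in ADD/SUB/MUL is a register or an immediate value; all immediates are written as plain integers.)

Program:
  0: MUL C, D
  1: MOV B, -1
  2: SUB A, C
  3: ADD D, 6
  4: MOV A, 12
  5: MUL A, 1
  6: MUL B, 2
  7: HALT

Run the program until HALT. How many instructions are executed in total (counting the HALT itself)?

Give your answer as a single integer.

Step 1: PC=0 exec 'MUL C, D'. After: A=0 B=0 C=0 D=0 ZF=1 PC=1
Step 2: PC=1 exec 'MOV B, -1'. After: A=0 B=-1 C=0 D=0 ZF=1 PC=2
Step 3: PC=2 exec 'SUB A, C'. After: A=0 B=-1 C=0 D=0 ZF=1 PC=3
Step 4: PC=3 exec 'ADD D, 6'. After: A=0 B=-1 C=0 D=6 ZF=0 PC=4
Step 5: PC=4 exec 'MOV A, 12'. After: A=12 B=-1 C=0 D=6 ZF=0 PC=5
Step 6: PC=5 exec 'MUL A, 1'. After: A=12 B=-1 C=0 D=6 ZF=0 PC=6
Step 7: PC=6 exec 'MUL B, 2'. After: A=12 B=-2 C=0 D=6 ZF=0 PC=7
Step 8: PC=7 exec 'HALT'. After: A=12 B=-2 C=0 D=6 ZF=0 PC=7 HALTED
Total instructions executed: 8

Answer: 8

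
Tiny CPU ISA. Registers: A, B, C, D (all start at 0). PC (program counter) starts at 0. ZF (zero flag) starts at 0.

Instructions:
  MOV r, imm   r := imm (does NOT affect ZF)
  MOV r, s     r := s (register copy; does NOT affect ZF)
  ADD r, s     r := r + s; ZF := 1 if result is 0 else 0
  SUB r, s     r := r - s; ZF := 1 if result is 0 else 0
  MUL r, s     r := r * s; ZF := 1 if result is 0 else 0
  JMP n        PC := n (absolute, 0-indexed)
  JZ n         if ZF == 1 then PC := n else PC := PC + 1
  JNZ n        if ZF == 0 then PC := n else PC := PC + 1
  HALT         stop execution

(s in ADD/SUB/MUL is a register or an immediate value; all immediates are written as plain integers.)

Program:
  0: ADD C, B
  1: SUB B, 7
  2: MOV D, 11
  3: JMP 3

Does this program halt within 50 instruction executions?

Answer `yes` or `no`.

Answer: no

Derivation:
Step 1: PC=0 exec 'ADD C, B'. After: A=0 B=0 C=0 D=0 ZF=1 PC=1
Step 2: PC=1 exec 'SUB B, 7'. After: A=0 B=-7 C=0 D=0 ZF=0 PC=2
Step 3: PC=2 exec 'MOV D, 11'. After: A=0 B=-7 C=0 D=11 ZF=0 PC=3
Step 4: PC=3 exec 'JMP 3'. After: A=0 B=-7 C=0 D=11 ZF=0 PC=3
State after step 4 equals state after step 3: the program is in a cycle of length 1 and will never halt.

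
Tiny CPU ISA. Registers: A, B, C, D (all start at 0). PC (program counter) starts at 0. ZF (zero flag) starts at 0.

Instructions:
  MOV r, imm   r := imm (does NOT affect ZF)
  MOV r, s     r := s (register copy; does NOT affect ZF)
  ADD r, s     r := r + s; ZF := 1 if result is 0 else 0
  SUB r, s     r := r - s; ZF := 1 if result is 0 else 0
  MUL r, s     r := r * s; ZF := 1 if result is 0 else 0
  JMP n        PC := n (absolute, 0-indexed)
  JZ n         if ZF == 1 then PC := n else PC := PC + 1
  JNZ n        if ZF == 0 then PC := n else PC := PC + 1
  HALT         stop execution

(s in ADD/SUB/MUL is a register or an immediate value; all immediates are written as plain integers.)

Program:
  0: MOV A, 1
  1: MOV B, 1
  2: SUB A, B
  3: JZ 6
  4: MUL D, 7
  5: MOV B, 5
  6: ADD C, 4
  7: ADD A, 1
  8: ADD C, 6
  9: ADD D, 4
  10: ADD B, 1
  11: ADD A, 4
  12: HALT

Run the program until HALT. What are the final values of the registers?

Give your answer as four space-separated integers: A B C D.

Step 1: PC=0 exec 'MOV A, 1'. After: A=1 B=0 C=0 D=0 ZF=0 PC=1
Step 2: PC=1 exec 'MOV B, 1'. After: A=1 B=1 C=0 D=0 ZF=0 PC=2
Step 3: PC=2 exec 'SUB A, B'. After: A=0 B=1 C=0 D=0 ZF=1 PC=3
Step 4: PC=3 exec 'JZ 6'. After: A=0 B=1 C=0 D=0 ZF=1 PC=6
Step 5: PC=6 exec 'ADD C, 4'. After: A=0 B=1 C=4 D=0 ZF=0 PC=7
Step 6: PC=7 exec 'ADD A, 1'. After: A=1 B=1 C=4 D=0 ZF=0 PC=8
Step 7: PC=8 exec 'ADD C, 6'. After: A=1 B=1 C=10 D=0 ZF=0 PC=9
Step 8: PC=9 exec 'ADD D, 4'. After: A=1 B=1 C=10 D=4 ZF=0 PC=10
Step 9: PC=10 exec 'ADD B, 1'. After: A=1 B=2 C=10 D=4 ZF=0 PC=11
Step 10: PC=11 exec 'ADD A, 4'. After: A=5 B=2 C=10 D=4 ZF=0 PC=12
Step 11: PC=12 exec 'HALT'. After: A=5 B=2 C=10 D=4 ZF=0 PC=12 HALTED

Answer: 5 2 10 4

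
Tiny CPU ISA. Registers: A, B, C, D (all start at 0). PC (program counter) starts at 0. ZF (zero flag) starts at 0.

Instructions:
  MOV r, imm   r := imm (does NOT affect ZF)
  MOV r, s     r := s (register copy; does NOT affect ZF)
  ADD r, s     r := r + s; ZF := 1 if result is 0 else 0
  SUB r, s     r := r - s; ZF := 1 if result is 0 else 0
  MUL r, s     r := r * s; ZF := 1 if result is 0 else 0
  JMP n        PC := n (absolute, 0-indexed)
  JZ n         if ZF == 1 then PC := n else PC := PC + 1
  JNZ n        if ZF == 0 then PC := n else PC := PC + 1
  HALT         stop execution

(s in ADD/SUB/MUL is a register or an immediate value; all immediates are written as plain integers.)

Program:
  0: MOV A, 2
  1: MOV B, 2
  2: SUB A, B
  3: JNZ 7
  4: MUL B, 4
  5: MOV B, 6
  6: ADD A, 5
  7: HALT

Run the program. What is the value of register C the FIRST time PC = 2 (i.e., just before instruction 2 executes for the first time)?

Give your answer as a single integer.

Step 1: PC=0 exec 'MOV A, 2'. After: A=2 B=0 C=0 D=0 ZF=0 PC=1
Step 2: PC=1 exec 'MOV B, 2'. After: A=2 B=2 C=0 D=0 ZF=0 PC=2
First time PC=2: C=0

0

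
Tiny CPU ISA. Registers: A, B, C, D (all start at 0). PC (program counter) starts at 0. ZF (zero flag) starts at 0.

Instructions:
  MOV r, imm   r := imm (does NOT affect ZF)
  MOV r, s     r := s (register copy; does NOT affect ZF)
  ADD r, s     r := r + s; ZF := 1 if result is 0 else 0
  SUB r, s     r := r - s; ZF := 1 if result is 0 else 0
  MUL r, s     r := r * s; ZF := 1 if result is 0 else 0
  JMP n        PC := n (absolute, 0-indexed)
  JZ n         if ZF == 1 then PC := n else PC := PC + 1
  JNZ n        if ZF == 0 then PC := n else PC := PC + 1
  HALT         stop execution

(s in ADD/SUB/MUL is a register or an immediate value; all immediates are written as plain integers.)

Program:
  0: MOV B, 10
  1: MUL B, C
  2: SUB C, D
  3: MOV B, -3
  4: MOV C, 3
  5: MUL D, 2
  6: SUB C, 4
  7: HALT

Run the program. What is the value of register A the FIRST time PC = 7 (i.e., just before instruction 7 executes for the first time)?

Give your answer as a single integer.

Step 1: PC=0 exec 'MOV B, 10'. After: A=0 B=10 C=0 D=0 ZF=0 PC=1
Step 2: PC=1 exec 'MUL B, C'. After: A=0 B=0 C=0 D=0 ZF=1 PC=2
Step 3: PC=2 exec 'SUB C, D'. After: A=0 B=0 C=0 D=0 ZF=1 PC=3
Step 4: PC=3 exec 'MOV B, -3'. After: A=0 B=-3 C=0 D=0 ZF=1 PC=4
Step 5: PC=4 exec 'MOV C, 3'. After: A=0 B=-3 C=3 D=0 ZF=1 PC=5
Step 6: PC=5 exec 'MUL D, 2'. After: A=0 B=-3 C=3 D=0 ZF=1 PC=6
Step 7: PC=6 exec 'SUB C, 4'. After: A=0 B=-3 C=-1 D=0 ZF=0 PC=7
First time PC=7: A=0

0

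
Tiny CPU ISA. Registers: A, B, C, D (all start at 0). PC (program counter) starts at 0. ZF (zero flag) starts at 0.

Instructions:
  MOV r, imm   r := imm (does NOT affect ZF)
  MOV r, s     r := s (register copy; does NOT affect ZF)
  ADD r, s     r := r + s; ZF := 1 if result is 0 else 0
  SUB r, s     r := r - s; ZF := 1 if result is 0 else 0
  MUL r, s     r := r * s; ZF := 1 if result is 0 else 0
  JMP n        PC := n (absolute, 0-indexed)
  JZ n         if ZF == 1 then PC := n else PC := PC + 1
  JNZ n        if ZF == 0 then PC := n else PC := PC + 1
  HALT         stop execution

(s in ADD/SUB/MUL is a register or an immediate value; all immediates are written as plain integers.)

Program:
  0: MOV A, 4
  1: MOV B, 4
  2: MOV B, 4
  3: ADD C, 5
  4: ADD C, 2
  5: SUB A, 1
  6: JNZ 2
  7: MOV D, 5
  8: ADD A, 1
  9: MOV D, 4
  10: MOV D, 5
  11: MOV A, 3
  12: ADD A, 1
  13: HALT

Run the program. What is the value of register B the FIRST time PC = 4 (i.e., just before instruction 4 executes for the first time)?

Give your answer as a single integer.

Step 1: PC=0 exec 'MOV A, 4'. After: A=4 B=0 C=0 D=0 ZF=0 PC=1
Step 2: PC=1 exec 'MOV B, 4'. After: A=4 B=4 C=0 D=0 ZF=0 PC=2
Step 3: PC=2 exec 'MOV B, 4'. After: A=4 B=4 C=0 D=0 ZF=0 PC=3
Step 4: PC=3 exec 'ADD C, 5'. After: A=4 B=4 C=5 D=0 ZF=0 PC=4
First time PC=4: B=4

4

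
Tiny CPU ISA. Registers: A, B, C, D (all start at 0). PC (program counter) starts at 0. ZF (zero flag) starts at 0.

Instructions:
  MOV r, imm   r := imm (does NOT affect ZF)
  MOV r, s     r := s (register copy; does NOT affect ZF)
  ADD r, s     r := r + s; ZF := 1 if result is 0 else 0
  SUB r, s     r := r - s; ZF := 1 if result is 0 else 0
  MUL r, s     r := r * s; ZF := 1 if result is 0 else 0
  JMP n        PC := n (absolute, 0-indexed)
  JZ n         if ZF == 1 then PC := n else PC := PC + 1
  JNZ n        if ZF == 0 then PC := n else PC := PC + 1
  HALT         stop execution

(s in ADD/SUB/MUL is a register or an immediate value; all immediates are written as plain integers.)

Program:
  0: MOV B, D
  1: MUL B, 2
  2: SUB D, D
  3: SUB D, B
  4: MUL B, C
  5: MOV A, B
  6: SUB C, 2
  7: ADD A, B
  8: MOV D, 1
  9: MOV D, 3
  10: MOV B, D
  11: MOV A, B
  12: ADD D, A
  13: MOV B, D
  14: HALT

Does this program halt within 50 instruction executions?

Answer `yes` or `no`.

Answer: yes

Derivation:
Step 1: PC=0 exec 'MOV B, D'. After: A=0 B=0 C=0 D=0 ZF=0 PC=1
Step 2: PC=1 exec 'MUL B, 2'. After: A=0 B=0 C=0 D=0 ZF=1 PC=2
Step 3: PC=2 exec 'SUB D, D'. After: A=0 B=0 C=0 D=0 ZF=1 PC=3
Step 4: PC=3 exec 'SUB D, B'. After: A=0 B=0 C=0 D=0 ZF=1 PC=4
Step 5: PC=4 exec 'MUL B, C'. After: A=0 B=0 C=0 D=0 ZF=1 PC=5
Step 6: PC=5 exec 'MOV A, B'. After: A=0 B=0 C=0 D=0 ZF=1 PC=6
Step 7: PC=6 exec 'SUB C, 2'. After: A=0 B=0 C=-2 D=0 ZF=0 PC=7
Step 8: PC=7 exec 'ADD A, B'. After: A=0 B=0 C=-2 D=0 ZF=1 PC=8
Step 9: PC=8 exec 'MOV D, 1'. After: A=0 B=0 C=-2 D=1 ZF=1 PC=9
Step 10: PC=9 exec 'MOV D, 3'. After: A=0 B=0 C=-2 D=3 ZF=1 PC=10
Step 11: PC=10 exec 'MOV B, D'. After: A=0 B=3 C=-2 D=3 ZF=1 PC=11
Step 12: PC=11 exec 'MOV A, B'. After: A=3 B=3 C=-2 D=3 ZF=1 PC=12
Step 13: PC=12 exec 'ADD D, A'. After: A=3 B=3 C=-2 D=6 ZF=0 PC=13
Step 14: PC=13 exec 'MOV B, D'. After: A=3 B=6 C=-2 D=6 ZF=0 PC=14
Step 15: PC=14 exec 'HALT'. After: A=3 B=6 C=-2 D=6 ZF=0 PC=14 HALTED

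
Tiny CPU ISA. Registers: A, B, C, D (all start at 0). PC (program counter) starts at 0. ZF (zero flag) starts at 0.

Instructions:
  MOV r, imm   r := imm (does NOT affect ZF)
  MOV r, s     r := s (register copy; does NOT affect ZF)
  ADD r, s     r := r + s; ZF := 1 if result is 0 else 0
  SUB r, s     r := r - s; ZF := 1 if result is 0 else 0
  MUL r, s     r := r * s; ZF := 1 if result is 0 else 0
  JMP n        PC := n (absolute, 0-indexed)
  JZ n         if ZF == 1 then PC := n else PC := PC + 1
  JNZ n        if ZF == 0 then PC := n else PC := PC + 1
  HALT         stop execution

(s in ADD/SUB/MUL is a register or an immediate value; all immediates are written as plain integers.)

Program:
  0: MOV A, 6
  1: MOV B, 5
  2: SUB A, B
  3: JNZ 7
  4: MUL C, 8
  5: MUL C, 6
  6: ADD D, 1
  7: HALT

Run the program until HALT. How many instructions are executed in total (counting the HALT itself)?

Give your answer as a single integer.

Step 1: PC=0 exec 'MOV A, 6'. After: A=6 B=0 C=0 D=0 ZF=0 PC=1
Step 2: PC=1 exec 'MOV B, 5'. After: A=6 B=5 C=0 D=0 ZF=0 PC=2
Step 3: PC=2 exec 'SUB A, B'. After: A=1 B=5 C=0 D=0 ZF=0 PC=3
Step 4: PC=3 exec 'JNZ 7'. After: A=1 B=5 C=0 D=0 ZF=0 PC=7
Step 5: PC=7 exec 'HALT'. After: A=1 B=5 C=0 D=0 ZF=0 PC=7 HALTED
Total instructions executed: 5

Answer: 5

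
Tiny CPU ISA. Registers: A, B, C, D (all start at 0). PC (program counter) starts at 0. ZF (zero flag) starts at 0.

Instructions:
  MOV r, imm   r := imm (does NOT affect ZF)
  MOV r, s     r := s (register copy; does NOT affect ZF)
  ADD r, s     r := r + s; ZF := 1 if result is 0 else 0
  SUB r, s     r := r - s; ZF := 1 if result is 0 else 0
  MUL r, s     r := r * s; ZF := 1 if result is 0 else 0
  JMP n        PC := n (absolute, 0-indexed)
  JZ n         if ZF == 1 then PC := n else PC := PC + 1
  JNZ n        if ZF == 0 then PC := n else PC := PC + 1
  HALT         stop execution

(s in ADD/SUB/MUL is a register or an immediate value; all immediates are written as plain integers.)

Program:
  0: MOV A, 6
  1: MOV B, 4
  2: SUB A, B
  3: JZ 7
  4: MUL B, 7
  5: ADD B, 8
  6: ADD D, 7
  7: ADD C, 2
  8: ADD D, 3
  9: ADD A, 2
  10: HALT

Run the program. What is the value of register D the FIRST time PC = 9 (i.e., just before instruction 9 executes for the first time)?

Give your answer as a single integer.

Step 1: PC=0 exec 'MOV A, 6'. After: A=6 B=0 C=0 D=0 ZF=0 PC=1
Step 2: PC=1 exec 'MOV B, 4'. After: A=6 B=4 C=0 D=0 ZF=0 PC=2
Step 3: PC=2 exec 'SUB A, B'. After: A=2 B=4 C=0 D=0 ZF=0 PC=3
Step 4: PC=3 exec 'JZ 7'. After: A=2 B=4 C=0 D=0 ZF=0 PC=4
Step 5: PC=4 exec 'MUL B, 7'. After: A=2 B=28 C=0 D=0 ZF=0 PC=5
Step 6: PC=5 exec 'ADD B, 8'. After: A=2 B=36 C=0 D=0 ZF=0 PC=6
Step 7: PC=6 exec 'ADD D, 7'. After: A=2 B=36 C=0 D=7 ZF=0 PC=7
Step 8: PC=7 exec 'ADD C, 2'. After: A=2 B=36 C=2 D=7 ZF=0 PC=8
Step 9: PC=8 exec 'ADD D, 3'. After: A=2 B=36 C=2 D=10 ZF=0 PC=9
First time PC=9: D=10

10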